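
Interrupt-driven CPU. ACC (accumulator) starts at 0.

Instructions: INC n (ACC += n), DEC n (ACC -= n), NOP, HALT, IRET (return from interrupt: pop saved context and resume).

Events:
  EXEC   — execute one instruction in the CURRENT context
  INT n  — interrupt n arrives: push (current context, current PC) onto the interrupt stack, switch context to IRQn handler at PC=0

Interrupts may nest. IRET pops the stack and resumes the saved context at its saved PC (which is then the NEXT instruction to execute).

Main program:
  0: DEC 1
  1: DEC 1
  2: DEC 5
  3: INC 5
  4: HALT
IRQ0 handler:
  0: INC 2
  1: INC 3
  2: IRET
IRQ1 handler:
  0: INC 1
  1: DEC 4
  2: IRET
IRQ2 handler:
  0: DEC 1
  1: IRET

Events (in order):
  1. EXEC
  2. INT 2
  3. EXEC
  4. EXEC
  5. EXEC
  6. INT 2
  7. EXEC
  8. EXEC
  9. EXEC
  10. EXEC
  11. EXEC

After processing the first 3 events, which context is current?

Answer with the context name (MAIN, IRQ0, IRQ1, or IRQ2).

Event 1 (EXEC): [MAIN] PC=0: DEC 1 -> ACC=-1
Event 2 (INT 2): INT 2 arrives: push (MAIN, PC=1), enter IRQ2 at PC=0 (depth now 1)
Event 3 (EXEC): [IRQ2] PC=0: DEC 1 -> ACC=-2

Answer: IRQ2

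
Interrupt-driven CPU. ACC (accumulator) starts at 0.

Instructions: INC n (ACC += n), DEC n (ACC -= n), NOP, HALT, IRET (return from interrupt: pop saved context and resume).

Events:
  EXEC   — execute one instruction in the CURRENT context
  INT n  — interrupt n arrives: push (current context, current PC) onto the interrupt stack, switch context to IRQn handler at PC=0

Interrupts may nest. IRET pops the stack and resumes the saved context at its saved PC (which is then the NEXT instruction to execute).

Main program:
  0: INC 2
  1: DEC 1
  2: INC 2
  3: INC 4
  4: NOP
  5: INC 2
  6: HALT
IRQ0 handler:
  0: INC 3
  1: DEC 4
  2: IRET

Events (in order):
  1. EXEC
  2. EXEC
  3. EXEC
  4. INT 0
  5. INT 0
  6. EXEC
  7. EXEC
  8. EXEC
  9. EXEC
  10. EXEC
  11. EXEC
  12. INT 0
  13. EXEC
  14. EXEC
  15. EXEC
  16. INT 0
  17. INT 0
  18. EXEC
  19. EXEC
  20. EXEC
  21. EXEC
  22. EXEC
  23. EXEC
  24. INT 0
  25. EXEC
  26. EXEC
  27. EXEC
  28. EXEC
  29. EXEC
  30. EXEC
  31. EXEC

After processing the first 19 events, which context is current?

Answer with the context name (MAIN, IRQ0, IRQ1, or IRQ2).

Answer: IRQ0

Derivation:
Event 1 (EXEC): [MAIN] PC=0: INC 2 -> ACC=2
Event 2 (EXEC): [MAIN] PC=1: DEC 1 -> ACC=1
Event 3 (EXEC): [MAIN] PC=2: INC 2 -> ACC=3
Event 4 (INT 0): INT 0 arrives: push (MAIN, PC=3), enter IRQ0 at PC=0 (depth now 1)
Event 5 (INT 0): INT 0 arrives: push (IRQ0, PC=0), enter IRQ0 at PC=0 (depth now 2)
Event 6 (EXEC): [IRQ0] PC=0: INC 3 -> ACC=6
Event 7 (EXEC): [IRQ0] PC=1: DEC 4 -> ACC=2
Event 8 (EXEC): [IRQ0] PC=2: IRET -> resume IRQ0 at PC=0 (depth now 1)
Event 9 (EXEC): [IRQ0] PC=0: INC 3 -> ACC=5
Event 10 (EXEC): [IRQ0] PC=1: DEC 4 -> ACC=1
Event 11 (EXEC): [IRQ0] PC=2: IRET -> resume MAIN at PC=3 (depth now 0)
Event 12 (INT 0): INT 0 arrives: push (MAIN, PC=3), enter IRQ0 at PC=0 (depth now 1)
Event 13 (EXEC): [IRQ0] PC=0: INC 3 -> ACC=4
Event 14 (EXEC): [IRQ0] PC=1: DEC 4 -> ACC=0
Event 15 (EXEC): [IRQ0] PC=2: IRET -> resume MAIN at PC=3 (depth now 0)
Event 16 (INT 0): INT 0 arrives: push (MAIN, PC=3), enter IRQ0 at PC=0 (depth now 1)
Event 17 (INT 0): INT 0 arrives: push (IRQ0, PC=0), enter IRQ0 at PC=0 (depth now 2)
Event 18 (EXEC): [IRQ0] PC=0: INC 3 -> ACC=3
Event 19 (EXEC): [IRQ0] PC=1: DEC 4 -> ACC=-1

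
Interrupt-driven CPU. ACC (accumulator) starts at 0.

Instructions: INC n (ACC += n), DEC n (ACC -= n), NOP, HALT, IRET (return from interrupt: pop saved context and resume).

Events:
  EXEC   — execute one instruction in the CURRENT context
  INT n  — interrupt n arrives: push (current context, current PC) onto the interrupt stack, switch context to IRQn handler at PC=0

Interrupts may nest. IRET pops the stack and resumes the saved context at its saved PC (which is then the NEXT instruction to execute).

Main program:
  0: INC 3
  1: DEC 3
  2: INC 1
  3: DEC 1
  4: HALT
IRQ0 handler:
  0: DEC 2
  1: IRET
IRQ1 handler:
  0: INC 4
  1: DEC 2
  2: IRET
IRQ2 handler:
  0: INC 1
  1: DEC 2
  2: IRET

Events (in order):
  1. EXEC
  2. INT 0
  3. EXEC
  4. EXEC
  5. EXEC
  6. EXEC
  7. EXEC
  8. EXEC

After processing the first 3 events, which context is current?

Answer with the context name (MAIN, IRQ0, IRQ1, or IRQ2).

Answer: IRQ0

Derivation:
Event 1 (EXEC): [MAIN] PC=0: INC 3 -> ACC=3
Event 2 (INT 0): INT 0 arrives: push (MAIN, PC=1), enter IRQ0 at PC=0 (depth now 1)
Event 3 (EXEC): [IRQ0] PC=0: DEC 2 -> ACC=1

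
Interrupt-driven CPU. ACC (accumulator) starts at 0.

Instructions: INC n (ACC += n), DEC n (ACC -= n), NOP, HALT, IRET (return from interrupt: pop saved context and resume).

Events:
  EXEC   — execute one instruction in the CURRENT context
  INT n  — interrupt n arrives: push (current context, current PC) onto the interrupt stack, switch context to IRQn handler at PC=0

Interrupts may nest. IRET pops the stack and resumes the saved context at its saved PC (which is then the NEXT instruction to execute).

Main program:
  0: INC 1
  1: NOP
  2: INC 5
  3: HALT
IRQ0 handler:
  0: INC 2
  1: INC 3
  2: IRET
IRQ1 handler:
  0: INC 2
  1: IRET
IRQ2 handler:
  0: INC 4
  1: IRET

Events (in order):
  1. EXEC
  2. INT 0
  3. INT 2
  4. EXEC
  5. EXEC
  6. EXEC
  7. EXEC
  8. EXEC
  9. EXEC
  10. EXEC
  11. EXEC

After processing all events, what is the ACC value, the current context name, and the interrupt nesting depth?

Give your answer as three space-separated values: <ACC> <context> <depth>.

Event 1 (EXEC): [MAIN] PC=0: INC 1 -> ACC=1
Event 2 (INT 0): INT 0 arrives: push (MAIN, PC=1), enter IRQ0 at PC=0 (depth now 1)
Event 3 (INT 2): INT 2 arrives: push (IRQ0, PC=0), enter IRQ2 at PC=0 (depth now 2)
Event 4 (EXEC): [IRQ2] PC=0: INC 4 -> ACC=5
Event 5 (EXEC): [IRQ2] PC=1: IRET -> resume IRQ0 at PC=0 (depth now 1)
Event 6 (EXEC): [IRQ0] PC=0: INC 2 -> ACC=7
Event 7 (EXEC): [IRQ0] PC=1: INC 3 -> ACC=10
Event 8 (EXEC): [IRQ0] PC=2: IRET -> resume MAIN at PC=1 (depth now 0)
Event 9 (EXEC): [MAIN] PC=1: NOP
Event 10 (EXEC): [MAIN] PC=2: INC 5 -> ACC=15
Event 11 (EXEC): [MAIN] PC=3: HALT

Answer: 15 MAIN 0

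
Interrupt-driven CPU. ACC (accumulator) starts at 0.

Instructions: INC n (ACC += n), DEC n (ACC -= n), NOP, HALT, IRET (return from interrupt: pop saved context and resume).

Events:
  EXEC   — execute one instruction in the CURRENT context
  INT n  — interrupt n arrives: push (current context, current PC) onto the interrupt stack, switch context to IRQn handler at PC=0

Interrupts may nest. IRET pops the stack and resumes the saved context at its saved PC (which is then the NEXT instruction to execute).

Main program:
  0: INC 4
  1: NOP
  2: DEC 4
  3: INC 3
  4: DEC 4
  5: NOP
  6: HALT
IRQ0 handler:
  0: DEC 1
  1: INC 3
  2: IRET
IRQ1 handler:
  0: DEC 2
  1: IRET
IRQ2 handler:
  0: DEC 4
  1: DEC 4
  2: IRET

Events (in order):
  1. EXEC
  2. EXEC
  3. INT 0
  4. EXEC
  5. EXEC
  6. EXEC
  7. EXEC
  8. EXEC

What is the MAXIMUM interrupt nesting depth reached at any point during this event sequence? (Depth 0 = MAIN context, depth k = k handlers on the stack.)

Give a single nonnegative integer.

Answer: 1

Derivation:
Event 1 (EXEC): [MAIN] PC=0: INC 4 -> ACC=4 [depth=0]
Event 2 (EXEC): [MAIN] PC=1: NOP [depth=0]
Event 3 (INT 0): INT 0 arrives: push (MAIN, PC=2), enter IRQ0 at PC=0 (depth now 1) [depth=1]
Event 4 (EXEC): [IRQ0] PC=0: DEC 1 -> ACC=3 [depth=1]
Event 5 (EXEC): [IRQ0] PC=1: INC 3 -> ACC=6 [depth=1]
Event 6 (EXEC): [IRQ0] PC=2: IRET -> resume MAIN at PC=2 (depth now 0) [depth=0]
Event 7 (EXEC): [MAIN] PC=2: DEC 4 -> ACC=2 [depth=0]
Event 8 (EXEC): [MAIN] PC=3: INC 3 -> ACC=5 [depth=0]
Max depth observed: 1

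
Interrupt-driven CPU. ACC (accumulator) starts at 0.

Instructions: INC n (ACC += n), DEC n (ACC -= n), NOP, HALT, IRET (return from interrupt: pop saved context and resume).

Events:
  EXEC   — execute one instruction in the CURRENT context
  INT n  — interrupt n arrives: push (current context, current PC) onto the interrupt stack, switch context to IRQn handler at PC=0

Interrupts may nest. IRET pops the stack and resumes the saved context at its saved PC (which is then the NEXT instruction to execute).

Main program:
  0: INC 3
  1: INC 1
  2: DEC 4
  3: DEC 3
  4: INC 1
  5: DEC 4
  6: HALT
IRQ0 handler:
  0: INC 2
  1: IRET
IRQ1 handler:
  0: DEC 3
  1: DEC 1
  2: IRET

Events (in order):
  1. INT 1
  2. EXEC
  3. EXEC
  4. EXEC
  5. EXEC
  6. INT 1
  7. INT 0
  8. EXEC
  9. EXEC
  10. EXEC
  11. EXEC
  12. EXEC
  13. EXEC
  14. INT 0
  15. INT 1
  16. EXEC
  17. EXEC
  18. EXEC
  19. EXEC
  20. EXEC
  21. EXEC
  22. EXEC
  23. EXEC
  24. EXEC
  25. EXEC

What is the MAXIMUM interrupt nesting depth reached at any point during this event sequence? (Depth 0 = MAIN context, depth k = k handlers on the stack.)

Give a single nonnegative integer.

Event 1 (INT 1): INT 1 arrives: push (MAIN, PC=0), enter IRQ1 at PC=0 (depth now 1) [depth=1]
Event 2 (EXEC): [IRQ1] PC=0: DEC 3 -> ACC=-3 [depth=1]
Event 3 (EXEC): [IRQ1] PC=1: DEC 1 -> ACC=-4 [depth=1]
Event 4 (EXEC): [IRQ1] PC=2: IRET -> resume MAIN at PC=0 (depth now 0) [depth=0]
Event 5 (EXEC): [MAIN] PC=0: INC 3 -> ACC=-1 [depth=0]
Event 6 (INT 1): INT 1 arrives: push (MAIN, PC=1), enter IRQ1 at PC=0 (depth now 1) [depth=1]
Event 7 (INT 0): INT 0 arrives: push (IRQ1, PC=0), enter IRQ0 at PC=0 (depth now 2) [depth=2]
Event 8 (EXEC): [IRQ0] PC=0: INC 2 -> ACC=1 [depth=2]
Event 9 (EXEC): [IRQ0] PC=1: IRET -> resume IRQ1 at PC=0 (depth now 1) [depth=1]
Event 10 (EXEC): [IRQ1] PC=0: DEC 3 -> ACC=-2 [depth=1]
Event 11 (EXEC): [IRQ1] PC=1: DEC 1 -> ACC=-3 [depth=1]
Event 12 (EXEC): [IRQ1] PC=2: IRET -> resume MAIN at PC=1 (depth now 0) [depth=0]
Event 13 (EXEC): [MAIN] PC=1: INC 1 -> ACC=-2 [depth=0]
Event 14 (INT 0): INT 0 arrives: push (MAIN, PC=2), enter IRQ0 at PC=0 (depth now 1) [depth=1]
Event 15 (INT 1): INT 1 arrives: push (IRQ0, PC=0), enter IRQ1 at PC=0 (depth now 2) [depth=2]
Event 16 (EXEC): [IRQ1] PC=0: DEC 3 -> ACC=-5 [depth=2]
Event 17 (EXEC): [IRQ1] PC=1: DEC 1 -> ACC=-6 [depth=2]
Event 18 (EXEC): [IRQ1] PC=2: IRET -> resume IRQ0 at PC=0 (depth now 1) [depth=1]
Event 19 (EXEC): [IRQ0] PC=0: INC 2 -> ACC=-4 [depth=1]
Event 20 (EXEC): [IRQ0] PC=1: IRET -> resume MAIN at PC=2 (depth now 0) [depth=0]
Event 21 (EXEC): [MAIN] PC=2: DEC 4 -> ACC=-8 [depth=0]
Event 22 (EXEC): [MAIN] PC=3: DEC 3 -> ACC=-11 [depth=0]
Event 23 (EXEC): [MAIN] PC=4: INC 1 -> ACC=-10 [depth=0]
Event 24 (EXEC): [MAIN] PC=5: DEC 4 -> ACC=-14 [depth=0]
Event 25 (EXEC): [MAIN] PC=6: HALT [depth=0]
Max depth observed: 2

Answer: 2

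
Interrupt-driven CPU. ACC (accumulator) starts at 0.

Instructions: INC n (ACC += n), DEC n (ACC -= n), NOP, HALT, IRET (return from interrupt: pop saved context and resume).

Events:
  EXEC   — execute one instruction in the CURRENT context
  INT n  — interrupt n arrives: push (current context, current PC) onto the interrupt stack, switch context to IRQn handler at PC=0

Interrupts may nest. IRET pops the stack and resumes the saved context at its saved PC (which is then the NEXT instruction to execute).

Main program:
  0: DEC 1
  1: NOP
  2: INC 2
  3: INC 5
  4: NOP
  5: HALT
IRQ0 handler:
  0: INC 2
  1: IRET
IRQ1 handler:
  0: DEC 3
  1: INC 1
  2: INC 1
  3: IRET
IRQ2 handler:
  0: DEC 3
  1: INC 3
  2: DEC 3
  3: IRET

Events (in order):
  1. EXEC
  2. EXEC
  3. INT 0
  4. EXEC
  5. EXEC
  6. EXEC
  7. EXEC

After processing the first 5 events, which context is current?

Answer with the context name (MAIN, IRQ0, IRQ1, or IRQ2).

Event 1 (EXEC): [MAIN] PC=0: DEC 1 -> ACC=-1
Event 2 (EXEC): [MAIN] PC=1: NOP
Event 3 (INT 0): INT 0 arrives: push (MAIN, PC=2), enter IRQ0 at PC=0 (depth now 1)
Event 4 (EXEC): [IRQ0] PC=0: INC 2 -> ACC=1
Event 5 (EXEC): [IRQ0] PC=1: IRET -> resume MAIN at PC=2 (depth now 0)

Answer: MAIN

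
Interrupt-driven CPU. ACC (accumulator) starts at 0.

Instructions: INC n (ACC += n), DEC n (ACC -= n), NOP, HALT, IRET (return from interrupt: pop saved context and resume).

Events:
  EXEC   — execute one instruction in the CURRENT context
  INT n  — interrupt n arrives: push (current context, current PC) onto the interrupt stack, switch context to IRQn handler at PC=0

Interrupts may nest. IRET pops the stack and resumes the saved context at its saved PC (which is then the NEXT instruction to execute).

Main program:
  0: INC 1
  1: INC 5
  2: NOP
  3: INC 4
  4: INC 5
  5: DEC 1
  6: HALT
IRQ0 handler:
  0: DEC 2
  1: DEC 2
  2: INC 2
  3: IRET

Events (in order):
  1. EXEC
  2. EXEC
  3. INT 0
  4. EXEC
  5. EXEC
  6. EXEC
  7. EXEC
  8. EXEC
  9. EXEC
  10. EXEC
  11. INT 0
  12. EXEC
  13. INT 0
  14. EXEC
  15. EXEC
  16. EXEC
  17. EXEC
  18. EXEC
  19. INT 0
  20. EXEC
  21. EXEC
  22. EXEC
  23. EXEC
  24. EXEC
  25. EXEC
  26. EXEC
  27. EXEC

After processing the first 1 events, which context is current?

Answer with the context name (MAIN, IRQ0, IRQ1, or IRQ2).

Answer: MAIN

Derivation:
Event 1 (EXEC): [MAIN] PC=0: INC 1 -> ACC=1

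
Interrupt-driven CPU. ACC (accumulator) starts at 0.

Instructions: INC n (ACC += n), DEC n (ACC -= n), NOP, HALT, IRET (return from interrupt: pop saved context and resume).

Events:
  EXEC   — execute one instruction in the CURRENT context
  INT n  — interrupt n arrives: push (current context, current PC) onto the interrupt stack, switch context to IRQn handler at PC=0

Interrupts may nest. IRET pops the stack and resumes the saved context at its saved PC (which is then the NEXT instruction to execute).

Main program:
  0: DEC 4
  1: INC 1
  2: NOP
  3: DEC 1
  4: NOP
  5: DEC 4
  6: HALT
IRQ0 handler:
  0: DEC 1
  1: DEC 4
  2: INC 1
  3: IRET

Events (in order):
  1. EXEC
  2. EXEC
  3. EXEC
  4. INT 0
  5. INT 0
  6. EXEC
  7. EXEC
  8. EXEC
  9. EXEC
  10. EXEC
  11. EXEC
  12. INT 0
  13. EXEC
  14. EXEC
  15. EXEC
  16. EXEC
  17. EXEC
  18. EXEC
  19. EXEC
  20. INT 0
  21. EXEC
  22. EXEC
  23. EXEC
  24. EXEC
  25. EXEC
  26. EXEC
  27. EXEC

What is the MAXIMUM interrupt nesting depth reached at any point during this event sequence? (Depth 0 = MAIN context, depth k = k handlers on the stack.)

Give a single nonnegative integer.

Event 1 (EXEC): [MAIN] PC=0: DEC 4 -> ACC=-4 [depth=0]
Event 2 (EXEC): [MAIN] PC=1: INC 1 -> ACC=-3 [depth=0]
Event 3 (EXEC): [MAIN] PC=2: NOP [depth=0]
Event 4 (INT 0): INT 0 arrives: push (MAIN, PC=3), enter IRQ0 at PC=0 (depth now 1) [depth=1]
Event 5 (INT 0): INT 0 arrives: push (IRQ0, PC=0), enter IRQ0 at PC=0 (depth now 2) [depth=2]
Event 6 (EXEC): [IRQ0] PC=0: DEC 1 -> ACC=-4 [depth=2]
Event 7 (EXEC): [IRQ0] PC=1: DEC 4 -> ACC=-8 [depth=2]
Event 8 (EXEC): [IRQ0] PC=2: INC 1 -> ACC=-7 [depth=2]
Event 9 (EXEC): [IRQ0] PC=3: IRET -> resume IRQ0 at PC=0 (depth now 1) [depth=1]
Event 10 (EXEC): [IRQ0] PC=0: DEC 1 -> ACC=-8 [depth=1]
Event 11 (EXEC): [IRQ0] PC=1: DEC 4 -> ACC=-12 [depth=1]
Event 12 (INT 0): INT 0 arrives: push (IRQ0, PC=2), enter IRQ0 at PC=0 (depth now 2) [depth=2]
Event 13 (EXEC): [IRQ0] PC=0: DEC 1 -> ACC=-13 [depth=2]
Event 14 (EXEC): [IRQ0] PC=1: DEC 4 -> ACC=-17 [depth=2]
Event 15 (EXEC): [IRQ0] PC=2: INC 1 -> ACC=-16 [depth=2]
Event 16 (EXEC): [IRQ0] PC=3: IRET -> resume IRQ0 at PC=2 (depth now 1) [depth=1]
Event 17 (EXEC): [IRQ0] PC=2: INC 1 -> ACC=-15 [depth=1]
Event 18 (EXEC): [IRQ0] PC=3: IRET -> resume MAIN at PC=3 (depth now 0) [depth=0]
Event 19 (EXEC): [MAIN] PC=3: DEC 1 -> ACC=-16 [depth=0]
Event 20 (INT 0): INT 0 arrives: push (MAIN, PC=4), enter IRQ0 at PC=0 (depth now 1) [depth=1]
Event 21 (EXEC): [IRQ0] PC=0: DEC 1 -> ACC=-17 [depth=1]
Event 22 (EXEC): [IRQ0] PC=1: DEC 4 -> ACC=-21 [depth=1]
Event 23 (EXEC): [IRQ0] PC=2: INC 1 -> ACC=-20 [depth=1]
Event 24 (EXEC): [IRQ0] PC=3: IRET -> resume MAIN at PC=4 (depth now 0) [depth=0]
Event 25 (EXEC): [MAIN] PC=4: NOP [depth=0]
Event 26 (EXEC): [MAIN] PC=5: DEC 4 -> ACC=-24 [depth=0]
Event 27 (EXEC): [MAIN] PC=6: HALT [depth=0]
Max depth observed: 2

Answer: 2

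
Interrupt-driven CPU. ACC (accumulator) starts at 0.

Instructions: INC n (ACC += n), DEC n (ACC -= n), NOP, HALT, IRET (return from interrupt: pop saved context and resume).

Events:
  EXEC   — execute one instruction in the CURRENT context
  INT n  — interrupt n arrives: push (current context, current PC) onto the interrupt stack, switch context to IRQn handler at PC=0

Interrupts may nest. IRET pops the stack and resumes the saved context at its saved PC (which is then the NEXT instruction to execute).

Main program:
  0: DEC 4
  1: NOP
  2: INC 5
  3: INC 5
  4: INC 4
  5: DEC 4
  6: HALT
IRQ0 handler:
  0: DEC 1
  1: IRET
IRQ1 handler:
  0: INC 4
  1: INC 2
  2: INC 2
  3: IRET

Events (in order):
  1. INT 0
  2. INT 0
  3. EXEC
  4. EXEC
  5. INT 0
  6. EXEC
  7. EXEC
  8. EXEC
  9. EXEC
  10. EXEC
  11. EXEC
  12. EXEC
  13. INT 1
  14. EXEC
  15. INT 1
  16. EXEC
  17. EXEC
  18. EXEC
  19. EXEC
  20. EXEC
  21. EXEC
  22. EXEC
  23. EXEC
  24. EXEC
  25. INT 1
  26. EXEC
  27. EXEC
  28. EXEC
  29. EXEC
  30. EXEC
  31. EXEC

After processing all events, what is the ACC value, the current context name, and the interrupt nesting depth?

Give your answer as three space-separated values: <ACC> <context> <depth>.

Answer: 27 MAIN 0

Derivation:
Event 1 (INT 0): INT 0 arrives: push (MAIN, PC=0), enter IRQ0 at PC=0 (depth now 1)
Event 2 (INT 0): INT 0 arrives: push (IRQ0, PC=0), enter IRQ0 at PC=0 (depth now 2)
Event 3 (EXEC): [IRQ0] PC=0: DEC 1 -> ACC=-1
Event 4 (EXEC): [IRQ0] PC=1: IRET -> resume IRQ0 at PC=0 (depth now 1)
Event 5 (INT 0): INT 0 arrives: push (IRQ0, PC=0), enter IRQ0 at PC=0 (depth now 2)
Event 6 (EXEC): [IRQ0] PC=0: DEC 1 -> ACC=-2
Event 7 (EXEC): [IRQ0] PC=1: IRET -> resume IRQ0 at PC=0 (depth now 1)
Event 8 (EXEC): [IRQ0] PC=0: DEC 1 -> ACC=-3
Event 9 (EXEC): [IRQ0] PC=1: IRET -> resume MAIN at PC=0 (depth now 0)
Event 10 (EXEC): [MAIN] PC=0: DEC 4 -> ACC=-7
Event 11 (EXEC): [MAIN] PC=1: NOP
Event 12 (EXEC): [MAIN] PC=2: INC 5 -> ACC=-2
Event 13 (INT 1): INT 1 arrives: push (MAIN, PC=3), enter IRQ1 at PC=0 (depth now 1)
Event 14 (EXEC): [IRQ1] PC=0: INC 4 -> ACC=2
Event 15 (INT 1): INT 1 arrives: push (IRQ1, PC=1), enter IRQ1 at PC=0 (depth now 2)
Event 16 (EXEC): [IRQ1] PC=0: INC 4 -> ACC=6
Event 17 (EXEC): [IRQ1] PC=1: INC 2 -> ACC=8
Event 18 (EXEC): [IRQ1] PC=2: INC 2 -> ACC=10
Event 19 (EXEC): [IRQ1] PC=3: IRET -> resume IRQ1 at PC=1 (depth now 1)
Event 20 (EXEC): [IRQ1] PC=1: INC 2 -> ACC=12
Event 21 (EXEC): [IRQ1] PC=2: INC 2 -> ACC=14
Event 22 (EXEC): [IRQ1] PC=3: IRET -> resume MAIN at PC=3 (depth now 0)
Event 23 (EXEC): [MAIN] PC=3: INC 5 -> ACC=19
Event 24 (EXEC): [MAIN] PC=4: INC 4 -> ACC=23
Event 25 (INT 1): INT 1 arrives: push (MAIN, PC=5), enter IRQ1 at PC=0 (depth now 1)
Event 26 (EXEC): [IRQ1] PC=0: INC 4 -> ACC=27
Event 27 (EXEC): [IRQ1] PC=1: INC 2 -> ACC=29
Event 28 (EXEC): [IRQ1] PC=2: INC 2 -> ACC=31
Event 29 (EXEC): [IRQ1] PC=3: IRET -> resume MAIN at PC=5 (depth now 0)
Event 30 (EXEC): [MAIN] PC=5: DEC 4 -> ACC=27
Event 31 (EXEC): [MAIN] PC=6: HALT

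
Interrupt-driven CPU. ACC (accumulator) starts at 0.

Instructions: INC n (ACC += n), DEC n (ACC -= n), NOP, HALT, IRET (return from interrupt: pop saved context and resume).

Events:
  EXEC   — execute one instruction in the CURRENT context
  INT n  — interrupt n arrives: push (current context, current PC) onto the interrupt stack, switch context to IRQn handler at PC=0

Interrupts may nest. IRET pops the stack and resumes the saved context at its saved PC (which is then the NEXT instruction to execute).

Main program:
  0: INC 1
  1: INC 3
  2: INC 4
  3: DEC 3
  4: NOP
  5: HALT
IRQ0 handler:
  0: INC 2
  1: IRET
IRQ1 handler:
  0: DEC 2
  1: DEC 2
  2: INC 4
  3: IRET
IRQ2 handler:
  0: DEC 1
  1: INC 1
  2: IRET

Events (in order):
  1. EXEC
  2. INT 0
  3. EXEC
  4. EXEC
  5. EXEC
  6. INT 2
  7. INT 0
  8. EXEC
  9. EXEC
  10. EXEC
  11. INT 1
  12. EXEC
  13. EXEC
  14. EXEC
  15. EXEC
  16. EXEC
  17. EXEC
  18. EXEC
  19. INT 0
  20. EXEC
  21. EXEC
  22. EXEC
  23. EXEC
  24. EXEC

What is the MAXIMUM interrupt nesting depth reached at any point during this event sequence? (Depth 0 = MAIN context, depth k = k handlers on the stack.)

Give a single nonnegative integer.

Event 1 (EXEC): [MAIN] PC=0: INC 1 -> ACC=1 [depth=0]
Event 2 (INT 0): INT 0 arrives: push (MAIN, PC=1), enter IRQ0 at PC=0 (depth now 1) [depth=1]
Event 3 (EXEC): [IRQ0] PC=0: INC 2 -> ACC=3 [depth=1]
Event 4 (EXEC): [IRQ0] PC=1: IRET -> resume MAIN at PC=1 (depth now 0) [depth=0]
Event 5 (EXEC): [MAIN] PC=1: INC 3 -> ACC=6 [depth=0]
Event 6 (INT 2): INT 2 arrives: push (MAIN, PC=2), enter IRQ2 at PC=0 (depth now 1) [depth=1]
Event 7 (INT 0): INT 0 arrives: push (IRQ2, PC=0), enter IRQ0 at PC=0 (depth now 2) [depth=2]
Event 8 (EXEC): [IRQ0] PC=0: INC 2 -> ACC=8 [depth=2]
Event 9 (EXEC): [IRQ0] PC=1: IRET -> resume IRQ2 at PC=0 (depth now 1) [depth=1]
Event 10 (EXEC): [IRQ2] PC=0: DEC 1 -> ACC=7 [depth=1]
Event 11 (INT 1): INT 1 arrives: push (IRQ2, PC=1), enter IRQ1 at PC=0 (depth now 2) [depth=2]
Event 12 (EXEC): [IRQ1] PC=0: DEC 2 -> ACC=5 [depth=2]
Event 13 (EXEC): [IRQ1] PC=1: DEC 2 -> ACC=3 [depth=2]
Event 14 (EXEC): [IRQ1] PC=2: INC 4 -> ACC=7 [depth=2]
Event 15 (EXEC): [IRQ1] PC=3: IRET -> resume IRQ2 at PC=1 (depth now 1) [depth=1]
Event 16 (EXEC): [IRQ2] PC=1: INC 1 -> ACC=8 [depth=1]
Event 17 (EXEC): [IRQ2] PC=2: IRET -> resume MAIN at PC=2 (depth now 0) [depth=0]
Event 18 (EXEC): [MAIN] PC=2: INC 4 -> ACC=12 [depth=0]
Event 19 (INT 0): INT 0 arrives: push (MAIN, PC=3), enter IRQ0 at PC=0 (depth now 1) [depth=1]
Event 20 (EXEC): [IRQ0] PC=0: INC 2 -> ACC=14 [depth=1]
Event 21 (EXEC): [IRQ0] PC=1: IRET -> resume MAIN at PC=3 (depth now 0) [depth=0]
Event 22 (EXEC): [MAIN] PC=3: DEC 3 -> ACC=11 [depth=0]
Event 23 (EXEC): [MAIN] PC=4: NOP [depth=0]
Event 24 (EXEC): [MAIN] PC=5: HALT [depth=0]
Max depth observed: 2

Answer: 2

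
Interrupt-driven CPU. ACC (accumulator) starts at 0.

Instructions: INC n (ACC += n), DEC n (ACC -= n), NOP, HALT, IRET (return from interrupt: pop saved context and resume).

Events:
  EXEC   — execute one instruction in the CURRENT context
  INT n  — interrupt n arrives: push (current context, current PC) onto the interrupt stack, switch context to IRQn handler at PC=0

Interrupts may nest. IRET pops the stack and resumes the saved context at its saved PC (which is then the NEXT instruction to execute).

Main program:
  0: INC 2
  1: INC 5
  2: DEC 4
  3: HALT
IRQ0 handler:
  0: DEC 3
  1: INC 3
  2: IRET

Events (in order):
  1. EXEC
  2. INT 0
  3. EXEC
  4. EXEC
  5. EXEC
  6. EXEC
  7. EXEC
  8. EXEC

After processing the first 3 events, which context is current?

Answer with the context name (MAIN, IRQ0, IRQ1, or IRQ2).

Event 1 (EXEC): [MAIN] PC=0: INC 2 -> ACC=2
Event 2 (INT 0): INT 0 arrives: push (MAIN, PC=1), enter IRQ0 at PC=0 (depth now 1)
Event 3 (EXEC): [IRQ0] PC=0: DEC 3 -> ACC=-1

Answer: IRQ0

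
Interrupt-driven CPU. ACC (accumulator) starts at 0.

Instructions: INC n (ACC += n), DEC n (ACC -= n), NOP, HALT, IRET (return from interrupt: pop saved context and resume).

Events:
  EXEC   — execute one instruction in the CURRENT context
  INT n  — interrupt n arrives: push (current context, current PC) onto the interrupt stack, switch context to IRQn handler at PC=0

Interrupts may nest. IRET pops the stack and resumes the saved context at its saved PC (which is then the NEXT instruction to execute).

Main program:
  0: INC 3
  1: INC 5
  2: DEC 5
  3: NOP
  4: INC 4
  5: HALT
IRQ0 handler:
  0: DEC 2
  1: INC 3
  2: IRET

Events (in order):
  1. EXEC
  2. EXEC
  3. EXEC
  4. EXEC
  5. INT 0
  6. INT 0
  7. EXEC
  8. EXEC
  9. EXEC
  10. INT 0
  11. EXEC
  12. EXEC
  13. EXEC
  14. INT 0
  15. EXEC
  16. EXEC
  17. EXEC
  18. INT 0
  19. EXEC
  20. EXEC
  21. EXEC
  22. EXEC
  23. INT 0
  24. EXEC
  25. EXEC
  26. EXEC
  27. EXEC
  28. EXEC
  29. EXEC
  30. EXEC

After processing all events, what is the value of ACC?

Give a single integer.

Answer: 13

Derivation:
Event 1 (EXEC): [MAIN] PC=0: INC 3 -> ACC=3
Event 2 (EXEC): [MAIN] PC=1: INC 5 -> ACC=8
Event 3 (EXEC): [MAIN] PC=2: DEC 5 -> ACC=3
Event 4 (EXEC): [MAIN] PC=3: NOP
Event 5 (INT 0): INT 0 arrives: push (MAIN, PC=4), enter IRQ0 at PC=0 (depth now 1)
Event 6 (INT 0): INT 0 arrives: push (IRQ0, PC=0), enter IRQ0 at PC=0 (depth now 2)
Event 7 (EXEC): [IRQ0] PC=0: DEC 2 -> ACC=1
Event 8 (EXEC): [IRQ0] PC=1: INC 3 -> ACC=4
Event 9 (EXEC): [IRQ0] PC=2: IRET -> resume IRQ0 at PC=0 (depth now 1)
Event 10 (INT 0): INT 0 arrives: push (IRQ0, PC=0), enter IRQ0 at PC=0 (depth now 2)
Event 11 (EXEC): [IRQ0] PC=0: DEC 2 -> ACC=2
Event 12 (EXEC): [IRQ0] PC=1: INC 3 -> ACC=5
Event 13 (EXEC): [IRQ0] PC=2: IRET -> resume IRQ0 at PC=0 (depth now 1)
Event 14 (INT 0): INT 0 arrives: push (IRQ0, PC=0), enter IRQ0 at PC=0 (depth now 2)
Event 15 (EXEC): [IRQ0] PC=0: DEC 2 -> ACC=3
Event 16 (EXEC): [IRQ0] PC=1: INC 3 -> ACC=6
Event 17 (EXEC): [IRQ0] PC=2: IRET -> resume IRQ0 at PC=0 (depth now 1)
Event 18 (INT 0): INT 0 arrives: push (IRQ0, PC=0), enter IRQ0 at PC=0 (depth now 2)
Event 19 (EXEC): [IRQ0] PC=0: DEC 2 -> ACC=4
Event 20 (EXEC): [IRQ0] PC=1: INC 3 -> ACC=7
Event 21 (EXEC): [IRQ0] PC=2: IRET -> resume IRQ0 at PC=0 (depth now 1)
Event 22 (EXEC): [IRQ0] PC=0: DEC 2 -> ACC=5
Event 23 (INT 0): INT 0 arrives: push (IRQ0, PC=1), enter IRQ0 at PC=0 (depth now 2)
Event 24 (EXEC): [IRQ0] PC=0: DEC 2 -> ACC=3
Event 25 (EXEC): [IRQ0] PC=1: INC 3 -> ACC=6
Event 26 (EXEC): [IRQ0] PC=2: IRET -> resume IRQ0 at PC=1 (depth now 1)
Event 27 (EXEC): [IRQ0] PC=1: INC 3 -> ACC=9
Event 28 (EXEC): [IRQ0] PC=2: IRET -> resume MAIN at PC=4 (depth now 0)
Event 29 (EXEC): [MAIN] PC=4: INC 4 -> ACC=13
Event 30 (EXEC): [MAIN] PC=5: HALT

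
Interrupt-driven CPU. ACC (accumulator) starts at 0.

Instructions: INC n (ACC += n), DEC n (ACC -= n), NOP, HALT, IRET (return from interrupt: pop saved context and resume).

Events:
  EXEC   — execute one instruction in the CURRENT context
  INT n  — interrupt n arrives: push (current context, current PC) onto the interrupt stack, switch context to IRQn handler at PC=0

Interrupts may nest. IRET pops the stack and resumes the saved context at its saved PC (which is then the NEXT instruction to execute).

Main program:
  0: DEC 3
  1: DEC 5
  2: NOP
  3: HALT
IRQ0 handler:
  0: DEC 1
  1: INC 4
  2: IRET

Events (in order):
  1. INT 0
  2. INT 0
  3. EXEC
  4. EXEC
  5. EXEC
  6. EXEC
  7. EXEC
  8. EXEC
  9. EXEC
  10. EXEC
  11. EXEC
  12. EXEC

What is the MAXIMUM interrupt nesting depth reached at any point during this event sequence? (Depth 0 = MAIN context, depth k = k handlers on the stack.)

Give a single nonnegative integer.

Answer: 2

Derivation:
Event 1 (INT 0): INT 0 arrives: push (MAIN, PC=0), enter IRQ0 at PC=0 (depth now 1) [depth=1]
Event 2 (INT 0): INT 0 arrives: push (IRQ0, PC=0), enter IRQ0 at PC=0 (depth now 2) [depth=2]
Event 3 (EXEC): [IRQ0] PC=0: DEC 1 -> ACC=-1 [depth=2]
Event 4 (EXEC): [IRQ0] PC=1: INC 4 -> ACC=3 [depth=2]
Event 5 (EXEC): [IRQ0] PC=2: IRET -> resume IRQ0 at PC=0 (depth now 1) [depth=1]
Event 6 (EXEC): [IRQ0] PC=0: DEC 1 -> ACC=2 [depth=1]
Event 7 (EXEC): [IRQ0] PC=1: INC 4 -> ACC=6 [depth=1]
Event 8 (EXEC): [IRQ0] PC=2: IRET -> resume MAIN at PC=0 (depth now 0) [depth=0]
Event 9 (EXEC): [MAIN] PC=0: DEC 3 -> ACC=3 [depth=0]
Event 10 (EXEC): [MAIN] PC=1: DEC 5 -> ACC=-2 [depth=0]
Event 11 (EXEC): [MAIN] PC=2: NOP [depth=0]
Event 12 (EXEC): [MAIN] PC=3: HALT [depth=0]
Max depth observed: 2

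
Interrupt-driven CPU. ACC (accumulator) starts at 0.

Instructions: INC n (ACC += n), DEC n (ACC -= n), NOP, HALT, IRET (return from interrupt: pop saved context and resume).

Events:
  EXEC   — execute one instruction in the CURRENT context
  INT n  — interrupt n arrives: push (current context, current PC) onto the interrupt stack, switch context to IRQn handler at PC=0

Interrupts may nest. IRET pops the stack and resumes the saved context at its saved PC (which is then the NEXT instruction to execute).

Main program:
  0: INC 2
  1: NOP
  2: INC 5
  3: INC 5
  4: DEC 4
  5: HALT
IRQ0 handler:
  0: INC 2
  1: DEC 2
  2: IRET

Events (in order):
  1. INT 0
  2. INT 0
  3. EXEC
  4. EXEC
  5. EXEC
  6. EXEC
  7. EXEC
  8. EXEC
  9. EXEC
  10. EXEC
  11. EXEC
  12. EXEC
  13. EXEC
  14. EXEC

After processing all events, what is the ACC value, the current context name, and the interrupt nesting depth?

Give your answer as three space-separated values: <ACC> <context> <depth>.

Event 1 (INT 0): INT 0 arrives: push (MAIN, PC=0), enter IRQ0 at PC=0 (depth now 1)
Event 2 (INT 0): INT 0 arrives: push (IRQ0, PC=0), enter IRQ0 at PC=0 (depth now 2)
Event 3 (EXEC): [IRQ0] PC=0: INC 2 -> ACC=2
Event 4 (EXEC): [IRQ0] PC=1: DEC 2 -> ACC=0
Event 5 (EXEC): [IRQ0] PC=2: IRET -> resume IRQ0 at PC=0 (depth now 1)
Event 6 (EXEC): [IRQ0] PC=0: INC 2 -> ACC=2
Event 7 (EXEC): [IRQ0] PC=1: DEC 2 -> ACC=0
Event 8 (EXEC): [IRQ0] PC=2: IRET -> resume MAIN at PC=0 (depth now 0)
Event 9 (EXEC): [MAIN] PC=0: INC 2 -> ACC=2
Event 10 (EXEC): [MAIN] PC=1: NOP
Event 11 (EXEC): [MAIN] PC=2: INC 5 -> ACC=7
Event 12 (EXEC): [MAIN] PC=3: INC 5 -> ACC=12
Event 13 (EXEC): [MAIN] PC=4: DEC 4 -> ACC=8
Event 14 (EXEC): [MAIN] PC=5: HALT

Answer: 8 MAIN 0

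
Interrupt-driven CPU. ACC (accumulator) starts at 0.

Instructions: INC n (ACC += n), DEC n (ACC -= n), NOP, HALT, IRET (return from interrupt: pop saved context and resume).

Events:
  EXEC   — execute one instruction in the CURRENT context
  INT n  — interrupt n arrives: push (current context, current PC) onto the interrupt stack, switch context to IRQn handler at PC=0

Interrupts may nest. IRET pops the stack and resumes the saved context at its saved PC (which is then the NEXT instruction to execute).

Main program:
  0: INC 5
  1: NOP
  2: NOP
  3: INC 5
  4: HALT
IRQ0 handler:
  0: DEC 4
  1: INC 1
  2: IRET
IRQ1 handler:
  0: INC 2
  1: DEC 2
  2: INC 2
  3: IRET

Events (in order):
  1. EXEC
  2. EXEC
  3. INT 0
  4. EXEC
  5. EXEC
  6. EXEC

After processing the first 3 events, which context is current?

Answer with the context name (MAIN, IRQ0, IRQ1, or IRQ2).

Answer: IRQ0

Derivation:
Event 1 (EXEC): [MAIN] PC=0: INC 5 -> ACC=5
Event 2 (EXEC): [MAIN] PC=1: NOP
Event 3 (INT 0): INT 0 arrives: push (MAIN, PC=2), enter IRQ0 at PC=0 (depth now 1)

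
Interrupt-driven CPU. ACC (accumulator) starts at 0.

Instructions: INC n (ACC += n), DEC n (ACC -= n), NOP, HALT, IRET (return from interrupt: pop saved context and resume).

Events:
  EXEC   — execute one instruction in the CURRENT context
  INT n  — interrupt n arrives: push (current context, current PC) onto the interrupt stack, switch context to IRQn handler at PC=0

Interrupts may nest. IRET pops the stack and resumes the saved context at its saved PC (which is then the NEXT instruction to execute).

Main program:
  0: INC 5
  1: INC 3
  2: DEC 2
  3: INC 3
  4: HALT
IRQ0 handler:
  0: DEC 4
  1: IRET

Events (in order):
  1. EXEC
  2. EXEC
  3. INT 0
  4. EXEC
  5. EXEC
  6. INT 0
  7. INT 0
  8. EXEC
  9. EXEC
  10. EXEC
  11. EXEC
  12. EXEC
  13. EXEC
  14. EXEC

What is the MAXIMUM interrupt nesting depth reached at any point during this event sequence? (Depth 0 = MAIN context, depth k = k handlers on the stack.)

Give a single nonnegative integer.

Answer: 2

Derivation:
Event 1 (EXEC): [MAIN] PC=0: INC 5 -> ACC=5 [depth=0]
Event 2 (EXEC): [MAIN] PC=1: INC 3 -> ACC=8 [depth=0]
Event 3 (INT 0): INT 0 arrives: push (MAIN, PC=2), enter IRQ0 at PC=0 (depth now 1) [depth=1]
Event 4 (EXEC): [IRQ0] PC=0: DEC 4 -> ACC=4 [depth=1]
Event 5 (EXEC): [IRQ0] PC=1: IRET -> resume MAIN at PC=2 (depth now 0) [depth=0]
Event 6 (INT 0): INT 0 arrives: push (MAIN, PC=2), enter IRQ0 at PC=0 (depth now 1) [depth=1]
Event 7 (INT 0): INT 0 arrives: push (IRQ0, PC=0), enter IRQ0 at PC=0 (depth now 2) [depth=2]
Event 8 (EXEC): [IRQ0] PC=0: DEC 4 -> ACC=0 [depth=2]
Event 9 (EXEC): [IRQ0] PC=1: IRET -> resume IRQ0 at PC=0 (depth now 1) [depth=1]
Event 10 (EXEC): [IRQ0] PC=0: DEC 4 -> ACC=-4 [depth=1]
Event 11 (EXEC): [IRQ0] PC=1: IRET -> resume MAIN at PC=2 (depth now 0) [depth=0]
Event 12 (EXEC): [MAIN] PC=2: DEC 2 -> ACC=-6 [depth=0]
Event 13 (EXEC): [MAIN] PC=3: INC 3 -> ACC=-3 [depth=0]
Event 14 (EXEC): [MAIN] PC=4: HALT [depth=0]
Max depth observed: 2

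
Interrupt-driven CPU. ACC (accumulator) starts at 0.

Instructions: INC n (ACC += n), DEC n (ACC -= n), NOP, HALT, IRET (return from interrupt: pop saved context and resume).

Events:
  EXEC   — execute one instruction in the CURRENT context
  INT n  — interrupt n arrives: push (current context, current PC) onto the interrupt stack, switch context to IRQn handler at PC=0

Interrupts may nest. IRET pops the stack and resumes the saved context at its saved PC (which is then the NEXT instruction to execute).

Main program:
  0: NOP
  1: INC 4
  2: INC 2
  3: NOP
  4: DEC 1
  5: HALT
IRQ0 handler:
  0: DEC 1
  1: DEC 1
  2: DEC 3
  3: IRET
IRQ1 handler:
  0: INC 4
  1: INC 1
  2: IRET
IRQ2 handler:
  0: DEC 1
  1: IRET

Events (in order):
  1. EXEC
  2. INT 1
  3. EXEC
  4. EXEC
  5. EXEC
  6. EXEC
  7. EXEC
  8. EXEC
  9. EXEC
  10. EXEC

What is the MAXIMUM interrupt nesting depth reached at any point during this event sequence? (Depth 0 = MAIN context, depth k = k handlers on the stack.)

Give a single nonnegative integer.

Answer: 1

Derivation:
Event 1 (EXEC): [MAIN] PC=0: NOP [depth=0]
Event 2 (INT 1): INT 1 arrives: push (MAIN, PC=1), enter IRQ1 at PC=0 (depth now 1) [depth=1]
Event 3 (EXEC): [IRQ1] PC=0: INC 4 -> ACC=4 [depth=1]
Event 4 (EXEC): [IRQ1] PC=1: INC 1 -> ACC=5 [depth=1]
Event 5 (EXEC): [IRQ1] PC=2: IRET -> resume MAIN at PC=1 (depth now 0) [depth=0]
Event 6 (EXEC): [MAIN] PC=1: INC 4 -> ACC=9 [depth=0]
Event 7 (EXEC): [MAIN] PC=2: INC 2 -> ACC=11 [depth=0]
Event 8 (EXEC): [MAIN] PC=3: NOP [depth=0]
Event 9 (EXEC): [MAIN] PC=4: DEC 1 -> ACC=10 [depth=0]
Event 10 (EXEC): [MAIN] PC=5: HALT [depth=0]
Max depth observed: 1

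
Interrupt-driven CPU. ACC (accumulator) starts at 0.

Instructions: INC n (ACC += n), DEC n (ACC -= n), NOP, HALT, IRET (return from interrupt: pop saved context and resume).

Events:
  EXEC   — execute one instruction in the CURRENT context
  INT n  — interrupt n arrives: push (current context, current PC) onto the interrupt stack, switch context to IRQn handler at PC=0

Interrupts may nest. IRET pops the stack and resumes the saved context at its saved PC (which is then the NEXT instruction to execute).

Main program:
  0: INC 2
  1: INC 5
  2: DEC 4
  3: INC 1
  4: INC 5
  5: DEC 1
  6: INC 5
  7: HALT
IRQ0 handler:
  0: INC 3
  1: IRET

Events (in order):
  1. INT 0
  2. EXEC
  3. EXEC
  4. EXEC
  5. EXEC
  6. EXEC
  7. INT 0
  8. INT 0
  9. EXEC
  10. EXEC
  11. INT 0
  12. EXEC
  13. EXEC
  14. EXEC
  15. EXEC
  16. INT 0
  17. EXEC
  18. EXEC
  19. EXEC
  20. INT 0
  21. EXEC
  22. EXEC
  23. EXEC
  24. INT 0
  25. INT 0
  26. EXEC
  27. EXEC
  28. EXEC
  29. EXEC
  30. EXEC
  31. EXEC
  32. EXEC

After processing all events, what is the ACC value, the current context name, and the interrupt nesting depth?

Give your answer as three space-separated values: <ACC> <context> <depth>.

Answer: 37 MAIN 0

Derivation:
Event 1 (INT 0): INT 0 arrives: push (MAIN, PC=0), enter IRQ0 at PC=0 (depth now 1)
Event 2 (EXEC): [IRQ0] PC=0: INC 3 -> ACC=3
Event 3 (EXEC): [IRQ0] PC=1: IRET -> resume MAIN at PC=0 (depth now 0)
Event 4 (EXEC): [MAIN] PC=0: INC 2 -> ACC=5
Event 5 (EXEC): [MAIN] PC=1: INC 5 -> ACC=10
Event 6 (EXEC): [MAIN] PC=2: DEC 4 -> ACC=6
Event 7 (INT 0): INT 0 arrives: push (MAIN, PC=3), enter IRQ0 at PC=0 (depth now 1)
Event 8 (INT 0): INT 0 arrives: push (IRQ0, PC=0), enter IRQ0 at PC=0 (depth now 2)
Event 9 (EXEC): [IRQ0] PC=0: INC 3 -> ACC=9
Event 10 (EXEC): [IRQ0] PC=1: IRET -> resume IRQ0 at PC=0 (depth now 1)
Event 11 (INT 0): INT 0 arrives: push (IRQ0, PC=0), enter IRQ0 at PC=0 (depth now 2)
Event 12 (EXEC): [IRQ0] PC=0: INC 3 -> ACC=12
Event 13 (EXEC): [IRQ0] PC=1: IRET -> resume IRQ0 at PC=0 (depth now 1)
Event 14 (EXEC): [IRQ0] PC=0: INC 3 -> ACC=15
Event 15 (EXEC): [IRQ0] PC=1: IRET -> resume MAIN at PC=3 (depth now 0)
Event 16 (INT 0): INT 0 arrives: push (MAIN, PC=3), enter IRQ0 at PC=0 (depth now 1)
Event 17 (EXEC): [IRQ0] PC=0: INC 3 -> ACC=18
Event 18 (EXEC): [IRQ0] PC=1: IRET -> resume MAIN at PC=3 (depth now 0)
Event 19 (EXEC): [MAIN] PC=3: INC 1 -> ACC=19
Event 20 (INT 0): INT 0 arrives: push (MAIN, PC=4), enter IRQ0 at PC=0 (depth now 1)
Event 21 (EXEC): [IRQ0] PC=0: INC 3 -> ACC=22
Event 22 (EXEC): [IRQ0] PC=1: IRET -> resume MAIN at PC=4 (depth now 0)
Event 23 (EXEC): [MAIN] PC=4: INC 5 -> ACC=27
Event 24 (INT 0): INT 0 arrives: push (MAIN, PC=5), enter IRQ0 at PC=0 (depth now 1)
Event 25 (INT 0): INT 0 arrives: push (IRQ0, PC=0), enter IRQ0 at PC=0 (depth now 2)
Event 26 (EXEC): [IRQ0] PC=0: INC 3 -> ACC=30
Event 27 (EXEC): [IRQ0] PC=1: IRET -> resume IRQ0 at PC=0 (depth now 1)
Event 28 (EXEC): [IRQ0] PC=0: INC 3 -> ACC=33
Event 29 (EXEC): [IRQ0] PC=1: IRET -> resume MAIN at PC=5 (depth now 0)
Event 30 (EXEC): [MAIN] PC=5: DEC 1 -> ACC=32
Event 31 (EXEC): [MAIN] PC=6: INC 5 -> ACC=37
Event 32 (EXEC): [MAIN] PC=7: HALT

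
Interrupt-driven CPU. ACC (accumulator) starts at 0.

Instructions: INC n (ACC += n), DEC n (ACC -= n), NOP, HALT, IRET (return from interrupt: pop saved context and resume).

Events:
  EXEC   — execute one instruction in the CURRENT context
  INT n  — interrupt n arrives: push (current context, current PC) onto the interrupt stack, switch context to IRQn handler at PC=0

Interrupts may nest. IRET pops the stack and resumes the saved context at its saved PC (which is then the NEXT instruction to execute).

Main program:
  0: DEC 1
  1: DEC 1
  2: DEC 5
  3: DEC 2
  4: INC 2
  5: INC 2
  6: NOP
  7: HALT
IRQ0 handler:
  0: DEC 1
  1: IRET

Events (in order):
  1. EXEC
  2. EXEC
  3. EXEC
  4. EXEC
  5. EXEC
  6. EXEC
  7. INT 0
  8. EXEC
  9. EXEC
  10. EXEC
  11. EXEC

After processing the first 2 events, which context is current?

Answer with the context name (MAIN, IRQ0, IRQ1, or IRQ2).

Event 1 (EXEC): [MAIN] PC=0: DEC 1 -> ACC=-1
Event 2 (EXEC): [MAIN] PC=1: DEC 1 -> ACC=-2

Answer: MAIN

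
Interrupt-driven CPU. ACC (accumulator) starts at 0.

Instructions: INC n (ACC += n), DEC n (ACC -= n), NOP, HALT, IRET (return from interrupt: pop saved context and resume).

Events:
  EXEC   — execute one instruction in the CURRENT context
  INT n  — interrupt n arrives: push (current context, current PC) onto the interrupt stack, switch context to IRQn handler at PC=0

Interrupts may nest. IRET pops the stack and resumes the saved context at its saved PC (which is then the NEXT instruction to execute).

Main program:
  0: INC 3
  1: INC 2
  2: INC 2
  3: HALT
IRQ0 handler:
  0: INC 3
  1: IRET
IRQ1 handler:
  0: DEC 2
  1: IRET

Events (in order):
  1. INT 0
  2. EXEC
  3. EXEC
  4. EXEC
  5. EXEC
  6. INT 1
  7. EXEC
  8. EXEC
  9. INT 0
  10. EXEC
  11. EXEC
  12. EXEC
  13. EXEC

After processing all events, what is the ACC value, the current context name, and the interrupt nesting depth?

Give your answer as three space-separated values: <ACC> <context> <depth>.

Answer: 11 MAIN 0

Derivation:
Event 1 (INT 0): INT 0 arrives: push (MAIN, PC=0), enter IRQ0 at PC=0 (depth now 1)
Event 2 (EXEC): [IRQ0] PC=0: INC 3 -> ACC=3
Event 3 (EXEC): [IRQ0] PC=1: IRET -> resume MAIN at PC=0 (depth now 0)
Event 4 (EXEC): [MAIN] PC=0: INC 3 -> ACC=6
Event 5 (EXEC): [MAIN] PC=1: INC 2 -> ACC=8
Event 6 (INT 1): INT 1 arrives: push (MAIN, PC=2), enter IRQ1 at PC=0 (depth now 1)
Event 7 (EXEC): [IRQ1] PC=0: DEC 2 -> ACC=6
Event 8 (EXEC): [IRQ1] PC=1: IRET -> resume MAIN at PC=2 (depth now 0)
Event 9 (INT 0): INT 0 arrives: push (MAIN, PC=2), enter IRQ0 at PC=0 (depth now 1)
Event 10 (EXEC): [IRQ0] PC=0: INC 3 -> ACC=9
Event 11 (EXEC): [IRQ0] PC=1: IRET -> resume MAIN at PC=2 (depth now 0)
Event 12 (EXEC): [MAIN] PC=2: INC 2 -> ACC=11
Event 13 (EXEC): [MAIN] PC=3: HALT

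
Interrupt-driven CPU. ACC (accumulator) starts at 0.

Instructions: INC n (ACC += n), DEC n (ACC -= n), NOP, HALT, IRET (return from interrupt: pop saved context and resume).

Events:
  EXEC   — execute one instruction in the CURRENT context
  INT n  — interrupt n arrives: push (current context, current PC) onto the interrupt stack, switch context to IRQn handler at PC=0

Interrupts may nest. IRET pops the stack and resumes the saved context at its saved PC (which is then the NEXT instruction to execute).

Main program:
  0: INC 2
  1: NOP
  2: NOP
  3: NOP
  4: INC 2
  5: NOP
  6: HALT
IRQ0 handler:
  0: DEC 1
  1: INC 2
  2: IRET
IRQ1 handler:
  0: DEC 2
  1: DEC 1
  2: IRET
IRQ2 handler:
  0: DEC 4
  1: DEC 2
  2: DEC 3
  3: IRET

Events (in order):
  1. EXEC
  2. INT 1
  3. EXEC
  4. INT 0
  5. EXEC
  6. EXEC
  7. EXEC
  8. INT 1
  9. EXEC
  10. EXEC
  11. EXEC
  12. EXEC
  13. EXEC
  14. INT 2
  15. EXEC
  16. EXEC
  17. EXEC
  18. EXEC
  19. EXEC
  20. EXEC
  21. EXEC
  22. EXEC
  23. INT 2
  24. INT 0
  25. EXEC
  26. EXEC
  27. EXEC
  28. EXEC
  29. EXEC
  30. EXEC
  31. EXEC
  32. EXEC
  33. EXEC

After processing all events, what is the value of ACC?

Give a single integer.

Event 1 (EXEC): [MAIN] PC=0: INC 2 -> ACC=2
Event 2 (INT 1): INT 1 arrives: push (MAIN, PC=1), enter IRQ1 at PC=0 (depth now 1)
Event 3 (EXEC): [IRQ1] PC=0: DEC 2 -> ACC=0
Event 4 (INT 0): INT 0 arrives: push (IRQ1, PC=1), enter IRQ0 at PC=0 (depth now 2)
Event 5 (EXEC): [IRQ0] PC=0: DEC 1 -> ACC=-1
Event 6 (EXEC): [IRQ0] PC=1: INC 2 -> ACC=1
Event 7 (EXEC): [IRQ0] PC=2: IRET -> resume IRQ1 at PC=1 (depth now 1)
Event 8 (INT 1): INT 1 arrives: push (IRQ1, PC=1), enter IRQ1 at PC=0 (depth now 2)
Event 9 (EXEC): [IRQ1] PC=0: DEC 2 -> ACC=-1
Event 10 (EXEC): [IRQ1] PC=1: DEC 1 -> ACC=-2
Event 11 (EXEC): [IRQ1] PC=2: IRET -> resume IRQ1 at PC=1 (depth now 1)
Event 12 (EXEC): [IRQ1] PC=1: DEC 1 -> ACC=-3
Event 13 (EXEC): [IRQ1] PC=2: IRET -> resume MAIN at PC=1 (depth now 0)
Event 14 (INT 2): INT 2 arrives: push (MAIN, PC=1), enter IRQ2 at PC=0 (depth now 1)
Event 15 (EXEC): [IRQ2] PC=0: DEC 4 -> ACC=-7
Event 16 (EXEC): [IRQ2] PC=1: DEC 2 -> ACC=-9
Event 17 (EXEC): [IRQ2] PC=2: DEC 3 -> ACC=-12
Event 18 (EXEC): [IRQ2] PC=3: IRET -> resume MAIN at PC=1 (depth now 0)
Event 19 (EXEC): [MAIN] PC=1: NOP
Event 20 (EXEC): [MAIN] PC=2: NOP
Event 21 (EXEC): [MAIN] PC=3: NOP
Event 22 (EXEC): [MAIN] PC=4: INC 2 -> ACC=-10
Event 23 (INT 2): INT 2 arrives: push (MAIN, PC=5), enter IRQ2 at PC=0 (depth now 1)
Event 24 (INT 0): INT 0 arrives: push (IRQ2, PC=0), enter IRQ0 at PC=0 (depth now 2)
Event 25 (EXEC): [IRQ0] PC=0: DEC 1 -> ACC=-11
Event 26 (EXEC): [IRQ0] PC=1: INC 2 -> ACC=-9
Event 27 (EXEC): [IRQ0] PC=2: IRET -> resume IRQ2 at PC=0 (depth now 1)
Event 28 (EXEC): [IRQ2] PC=0: DEC 4 -> ACC=-13
Event 29 (EXEC): [IRQ2] PC=1: DEC 2 -> ACC=-15
Event 30 (EXEC): [IRQ2] PC=2: DEC 3 -> ACC=-18
Event 31 (EXEC): [IRQ2] PC=3: IRET -> resume MAIN at PC=5 (depth now 0)
Event 32 (EXEC): [MAIN] PC=5: NOP
Event 33 (EXEC): [MAIN] PC=6: HALT

Answer: -18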